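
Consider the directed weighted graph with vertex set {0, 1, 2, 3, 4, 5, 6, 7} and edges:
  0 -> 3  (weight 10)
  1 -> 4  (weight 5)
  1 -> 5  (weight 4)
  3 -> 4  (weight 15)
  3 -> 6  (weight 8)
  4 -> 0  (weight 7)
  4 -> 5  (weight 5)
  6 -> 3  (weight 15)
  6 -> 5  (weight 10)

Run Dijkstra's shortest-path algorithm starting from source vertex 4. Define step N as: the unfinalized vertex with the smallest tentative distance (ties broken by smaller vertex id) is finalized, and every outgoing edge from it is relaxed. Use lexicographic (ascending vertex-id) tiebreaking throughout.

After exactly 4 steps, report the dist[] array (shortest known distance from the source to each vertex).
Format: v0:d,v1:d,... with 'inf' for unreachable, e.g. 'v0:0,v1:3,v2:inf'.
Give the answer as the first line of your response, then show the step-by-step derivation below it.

v0:7,v1:inf,v2:inf,v3:17,v4:0,v5:5,v6:25,v7:inf

step 1: dist = v0:7,v1:inf,v2:inf,v3:inf,v4:0,v5:5,v6:inf,v7:inf
step 2: dist = v0:7,v1:inf,v2:inf,v3:inf,v4:0,v5:5,v6:inf,v7:inf
step 3: dist = v0:7,v1:inf,v2:inf,v3:17,v4:0,v5:5,v6:inf,v7:inf
step 4: dist = v0:7,v1:inf,v2:inf,v3:17,v4:0,v5:5,v6:25,v7:inf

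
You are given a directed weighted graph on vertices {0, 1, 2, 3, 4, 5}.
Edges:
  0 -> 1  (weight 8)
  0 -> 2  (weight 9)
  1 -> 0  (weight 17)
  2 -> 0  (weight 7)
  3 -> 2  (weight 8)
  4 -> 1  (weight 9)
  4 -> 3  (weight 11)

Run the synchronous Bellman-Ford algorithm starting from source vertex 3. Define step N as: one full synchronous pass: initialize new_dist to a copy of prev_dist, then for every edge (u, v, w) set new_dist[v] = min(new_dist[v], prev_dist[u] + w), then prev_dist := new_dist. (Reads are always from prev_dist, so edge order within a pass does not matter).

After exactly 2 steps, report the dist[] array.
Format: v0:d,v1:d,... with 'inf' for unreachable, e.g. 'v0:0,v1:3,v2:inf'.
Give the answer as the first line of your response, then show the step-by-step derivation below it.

v0:15,v1:inf,v2:8,v3:0,v4:inf,v5:inf

step 1: dist = v0:inf,v1:inf,v2:8,v3:0,v4:inf,v5:inf
step 2: dist = v0:15,v1:inf,v2:8,v3:0,v4:inf,v5:inf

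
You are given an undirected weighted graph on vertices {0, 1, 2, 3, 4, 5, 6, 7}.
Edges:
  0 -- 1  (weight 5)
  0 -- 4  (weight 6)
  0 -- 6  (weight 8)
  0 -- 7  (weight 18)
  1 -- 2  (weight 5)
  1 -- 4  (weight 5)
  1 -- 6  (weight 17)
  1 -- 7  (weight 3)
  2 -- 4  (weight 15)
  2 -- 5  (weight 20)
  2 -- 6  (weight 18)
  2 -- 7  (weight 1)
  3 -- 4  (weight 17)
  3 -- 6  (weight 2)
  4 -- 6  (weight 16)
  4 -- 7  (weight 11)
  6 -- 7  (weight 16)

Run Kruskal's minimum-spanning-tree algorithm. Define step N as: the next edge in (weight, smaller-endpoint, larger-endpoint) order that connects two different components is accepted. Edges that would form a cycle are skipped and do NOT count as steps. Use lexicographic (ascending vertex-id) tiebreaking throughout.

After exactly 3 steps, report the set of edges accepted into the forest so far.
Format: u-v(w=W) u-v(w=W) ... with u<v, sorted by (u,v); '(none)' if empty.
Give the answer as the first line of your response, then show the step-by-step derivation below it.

1-7(w=3) 2-7(w=1) 3-6(w=2)

step 1: add edge 2-7 (w=1); MST = {2-7(w=1)}
step 2: add edge 3-6 (w=2); MST = {2-7(w=1) 3-6(w=2)}
step 3: add edge 1-7 (w=3); MST = {1-7(w=3) 2-7(w=1) 3-6(w=2)}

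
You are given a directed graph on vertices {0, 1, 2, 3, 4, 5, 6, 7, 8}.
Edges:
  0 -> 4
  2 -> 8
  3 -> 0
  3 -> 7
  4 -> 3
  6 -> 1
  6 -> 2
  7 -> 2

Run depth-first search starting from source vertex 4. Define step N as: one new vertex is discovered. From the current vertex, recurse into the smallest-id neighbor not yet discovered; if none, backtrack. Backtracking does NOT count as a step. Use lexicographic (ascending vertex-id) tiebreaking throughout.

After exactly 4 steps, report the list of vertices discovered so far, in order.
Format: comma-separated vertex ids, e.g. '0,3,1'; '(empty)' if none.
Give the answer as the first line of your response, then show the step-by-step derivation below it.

4,3,0,7

step 1: discover 4; path=4; order=4
step 2: discover 3; path=4>3; order=4,3
step 3: discover 0; path=4>3>0; order=4,3,0
step 4: discover 7; path=4>3>7; order=4,3,0,7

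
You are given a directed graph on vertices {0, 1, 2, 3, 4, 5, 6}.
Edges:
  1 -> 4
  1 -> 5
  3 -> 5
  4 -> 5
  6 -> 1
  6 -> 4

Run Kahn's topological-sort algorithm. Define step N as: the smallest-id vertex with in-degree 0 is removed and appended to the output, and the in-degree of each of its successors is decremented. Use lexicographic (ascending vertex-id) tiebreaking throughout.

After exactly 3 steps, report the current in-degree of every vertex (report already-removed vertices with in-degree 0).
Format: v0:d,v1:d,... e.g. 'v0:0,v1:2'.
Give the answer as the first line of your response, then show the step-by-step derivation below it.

v0:0,v1:1,v2:0,v3:0,v4:2,v5:2,v6:0

step 1: output 0; order=[0]; indeg=(0,1,0,0,2,3,0)
step 2: output 2; order=[0,2]; indeg=(0,1,0,0,2,3,0)
step 3: output 3; order=[0,2,3]; indeg=(0,1,0,0,2,2,0)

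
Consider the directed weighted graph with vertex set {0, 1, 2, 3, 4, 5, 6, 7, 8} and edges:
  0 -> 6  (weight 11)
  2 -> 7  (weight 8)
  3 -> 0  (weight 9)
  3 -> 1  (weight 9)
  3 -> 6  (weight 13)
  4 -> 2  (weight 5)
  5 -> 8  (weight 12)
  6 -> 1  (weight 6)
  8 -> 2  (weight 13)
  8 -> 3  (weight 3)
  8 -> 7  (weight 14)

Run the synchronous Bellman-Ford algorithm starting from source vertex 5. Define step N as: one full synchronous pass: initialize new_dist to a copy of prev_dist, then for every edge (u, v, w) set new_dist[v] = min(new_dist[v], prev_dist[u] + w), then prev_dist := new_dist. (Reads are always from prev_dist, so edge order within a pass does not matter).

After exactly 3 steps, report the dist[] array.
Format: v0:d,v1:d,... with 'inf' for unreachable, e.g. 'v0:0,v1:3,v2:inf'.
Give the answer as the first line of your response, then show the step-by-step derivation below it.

v0:24,v1:24,v2:25,v3:15,v4:inf,v5:0,v6:28,v7:26,v8:12

step 1: dist = v0:inf,v1:inf,v2:inf,v3:inf,v4:inf,v5:0,v6:inf,v7:inf,v8:12
step 2: dist = v0:inf,v1:inf,v2:25,v3:15,v4:inf,v5:0,v6:inf,v7:26,v8:12
step 3: dist = v0:24,v1:24,v2:25,v3:15,v4:inf,v5:0,v6:28,v7:26,v8:12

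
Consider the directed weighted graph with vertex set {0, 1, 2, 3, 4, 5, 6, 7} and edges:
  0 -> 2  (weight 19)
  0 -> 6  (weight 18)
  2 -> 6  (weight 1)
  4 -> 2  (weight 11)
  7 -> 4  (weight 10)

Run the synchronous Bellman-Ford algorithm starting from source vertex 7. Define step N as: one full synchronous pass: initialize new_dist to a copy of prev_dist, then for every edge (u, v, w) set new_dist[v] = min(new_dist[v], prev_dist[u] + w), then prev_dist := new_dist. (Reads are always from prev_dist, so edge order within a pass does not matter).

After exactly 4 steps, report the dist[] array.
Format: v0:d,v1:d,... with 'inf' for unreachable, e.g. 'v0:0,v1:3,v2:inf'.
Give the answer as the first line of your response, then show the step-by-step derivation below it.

v0:inf,v1:inf,v2:21,v3:inf,v4:10,v5:inf,v6:22,v7:0

step 1: dist = v0:inf,v1:inf,v2:inf,v3:inf,v4:10,v5:inf,v6:inf,v7:0
step 2: dist = v0:inf,v1:inf,v2:21,v3:inf,v4:10,v5:inf,v6:inf,v7:0
step 3: dist = v0:inf,v1:inf,v2:21,v3:inf,v4:10,v5:inf,v6:22,v7:0
step 4: dist = v0:inf,v1:inf,v2:21,v3:inf,v4:10,v5:inf,v6:22,v7:0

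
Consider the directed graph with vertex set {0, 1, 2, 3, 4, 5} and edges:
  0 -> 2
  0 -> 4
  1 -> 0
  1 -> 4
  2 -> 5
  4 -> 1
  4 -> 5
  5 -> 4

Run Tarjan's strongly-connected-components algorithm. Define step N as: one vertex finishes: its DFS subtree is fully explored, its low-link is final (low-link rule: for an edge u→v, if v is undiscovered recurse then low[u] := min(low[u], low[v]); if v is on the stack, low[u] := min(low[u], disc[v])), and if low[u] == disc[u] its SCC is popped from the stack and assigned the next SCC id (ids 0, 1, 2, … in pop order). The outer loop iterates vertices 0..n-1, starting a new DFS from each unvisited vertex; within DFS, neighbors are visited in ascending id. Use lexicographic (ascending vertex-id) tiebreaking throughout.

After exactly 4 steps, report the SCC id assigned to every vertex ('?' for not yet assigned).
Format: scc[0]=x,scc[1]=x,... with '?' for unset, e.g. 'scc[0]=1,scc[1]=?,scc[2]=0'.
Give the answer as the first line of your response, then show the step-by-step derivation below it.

scc[0]=?,scc[1]=?,scc[2]=?,scc[3]=?,scc[4]=?,scc[5]=?

step 1: low=(low[0]=0,low[1]=0,low[2]=1,low[3]=?,low[4]=3,low[5]=2); scc=(scc[0]=?,scc[1]=?,scc[2]=?,scc[3]=?,scc[4]=?,scc[5]=?)
step 2: low=(low[0]=0,low[1]=0,low[2]=1,low[3]=?,low[4]=0,low[5]=2); scc=(scc[0]=?,scc[1]=?,scc[2]=?,scc[3]=?,scc[4]=?,scc[5]=?)
step 3: low=(low[0]=0,low[1]=0,low[2]=1,low[3]=?,low[4]=0,low[5]=0); scc=(scc[0]=?,scc[1]=?,scc[2]=?,scc[3]=?,scc[4]=?,scc[5]=?)
step 4: low=(low[0]=0,low[1]=0,low[2]=0,low[3]=?,low[4]=0,low[5]=0); scc=(scc[0]=?,scc[1]=?,scc[2]=?,scc[3]=?,scc[4]=?,scc[5]=?)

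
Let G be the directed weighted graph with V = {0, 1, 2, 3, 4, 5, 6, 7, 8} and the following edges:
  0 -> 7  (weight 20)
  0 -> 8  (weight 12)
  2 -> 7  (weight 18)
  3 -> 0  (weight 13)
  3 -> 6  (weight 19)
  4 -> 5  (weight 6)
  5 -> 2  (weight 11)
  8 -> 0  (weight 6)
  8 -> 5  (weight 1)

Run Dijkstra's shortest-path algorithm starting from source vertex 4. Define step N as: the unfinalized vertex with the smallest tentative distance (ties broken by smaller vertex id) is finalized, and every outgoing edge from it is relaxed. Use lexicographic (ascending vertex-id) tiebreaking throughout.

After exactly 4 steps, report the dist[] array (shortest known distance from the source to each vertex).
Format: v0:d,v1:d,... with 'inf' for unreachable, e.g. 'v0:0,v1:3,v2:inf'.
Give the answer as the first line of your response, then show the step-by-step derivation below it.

v0:inf,v1:inf,v2:17,v3:inf,v4:0,v5:6,v6:inf,v7:35,v8:inf

step 1: dist = v0:inf,v1:inf,v2:inf,v3:inf,v4:0,v5:6,v6:inf,v7:inf,v8:inf
step 2: dist = v0:inf,v1:inf,v2:17,v3:inf,v4:0,v5:6,v6:inf,v7:inf,v8:inf
step 3: dist = v0:inf,v1:inf,v2:17,v3:inf,v4:0,v5:6,v6:inf,v7:35,v8:inf
step 4: dist = v0:inf,v1:inf,v2:17,v3:inf,v4:0,v5:6,v6:inf,v7:35,v8:inf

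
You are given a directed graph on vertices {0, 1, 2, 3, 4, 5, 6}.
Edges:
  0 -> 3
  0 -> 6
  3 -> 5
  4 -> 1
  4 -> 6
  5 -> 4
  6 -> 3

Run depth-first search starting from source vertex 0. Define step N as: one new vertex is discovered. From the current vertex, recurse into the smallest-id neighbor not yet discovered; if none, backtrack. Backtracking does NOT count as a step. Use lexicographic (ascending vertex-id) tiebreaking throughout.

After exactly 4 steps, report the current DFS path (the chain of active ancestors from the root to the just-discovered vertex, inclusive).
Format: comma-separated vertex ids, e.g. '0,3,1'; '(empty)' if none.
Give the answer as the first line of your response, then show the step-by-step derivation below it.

0,3,5,4

step 1: discover 0; path=0; order=0
step 2: discover 3; path=0>3; order=0,3
step 3: discover 5; path=0>3>5; order=0,3,5
step 4: discover 4; path=0>3>5>4; order=0,3,5,4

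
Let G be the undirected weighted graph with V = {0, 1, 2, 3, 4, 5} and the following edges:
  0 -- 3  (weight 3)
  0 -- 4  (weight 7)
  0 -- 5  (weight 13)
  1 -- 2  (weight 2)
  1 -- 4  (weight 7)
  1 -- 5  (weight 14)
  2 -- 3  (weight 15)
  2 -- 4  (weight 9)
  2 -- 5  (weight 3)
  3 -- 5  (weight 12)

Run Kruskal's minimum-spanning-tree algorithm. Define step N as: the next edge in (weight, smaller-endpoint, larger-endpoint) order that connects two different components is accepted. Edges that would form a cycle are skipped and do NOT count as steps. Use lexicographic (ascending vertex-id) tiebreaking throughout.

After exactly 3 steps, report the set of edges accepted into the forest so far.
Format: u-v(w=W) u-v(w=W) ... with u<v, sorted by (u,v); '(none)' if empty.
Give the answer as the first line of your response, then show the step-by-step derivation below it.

0-3(w=3) 1-2(w=2) 2-5(w=3)

step 1: add edge 1-2 (w=2); MST = {1-2(w=2)}
step 2: add edge 0-3 (w=3); MST = {0-3(w=3) 1-2(w=2)}
step 3: add edge 2-5 (w=3); MST = {0-3(w=3) 1-2(w=2) 2-5(w=3)}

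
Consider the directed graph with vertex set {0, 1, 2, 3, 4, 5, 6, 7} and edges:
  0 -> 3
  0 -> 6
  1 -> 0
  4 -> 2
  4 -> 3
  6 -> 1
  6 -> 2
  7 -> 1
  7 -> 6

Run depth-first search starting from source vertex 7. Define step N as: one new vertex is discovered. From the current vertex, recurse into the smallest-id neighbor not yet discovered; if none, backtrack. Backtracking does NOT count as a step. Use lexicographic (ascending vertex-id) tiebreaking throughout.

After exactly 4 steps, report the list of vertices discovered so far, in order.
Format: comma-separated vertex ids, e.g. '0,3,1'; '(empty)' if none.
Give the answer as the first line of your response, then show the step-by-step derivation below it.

7,1,0,3

step 1: discover 7; path=7; order=7
step 2: discover 1; path=7>1; order=7,1
step 3: discover 0; path=7>1>0; order=7,1,0
step 4: discover 3; path=7>1>0>3; order=7,1,0,3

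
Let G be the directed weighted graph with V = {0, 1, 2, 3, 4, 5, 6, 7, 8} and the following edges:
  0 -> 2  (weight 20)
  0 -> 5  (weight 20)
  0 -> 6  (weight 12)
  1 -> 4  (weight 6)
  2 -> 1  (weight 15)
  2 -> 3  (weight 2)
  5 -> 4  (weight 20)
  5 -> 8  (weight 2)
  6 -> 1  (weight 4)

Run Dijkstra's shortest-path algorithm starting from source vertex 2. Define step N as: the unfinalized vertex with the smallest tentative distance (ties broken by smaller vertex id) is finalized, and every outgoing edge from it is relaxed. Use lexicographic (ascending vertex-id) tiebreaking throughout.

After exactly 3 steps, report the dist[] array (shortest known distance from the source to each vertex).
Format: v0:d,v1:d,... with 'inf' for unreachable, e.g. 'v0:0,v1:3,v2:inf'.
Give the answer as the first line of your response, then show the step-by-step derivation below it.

v0:inf,v1:15,v2:0,v3:2,v4:21,v5:inf,v6:inf,v7:inf,v8:inf

step 1: dist = v0:inf,v1:15,v2:0,v3:2,v4:inf,v5:inf,v6:inf,v7:inf,v8:inf
step 2: dist = v0:inf,v1:15,v2:0,v3:2,v4:inf,v5:inf,v6:inf,v7:inf,v8:inf
step 3: dist = v0:inf,v1:15,v2:0,v3:2,v4:21,v5:inf,v6:inf,v7:inf,v8:inf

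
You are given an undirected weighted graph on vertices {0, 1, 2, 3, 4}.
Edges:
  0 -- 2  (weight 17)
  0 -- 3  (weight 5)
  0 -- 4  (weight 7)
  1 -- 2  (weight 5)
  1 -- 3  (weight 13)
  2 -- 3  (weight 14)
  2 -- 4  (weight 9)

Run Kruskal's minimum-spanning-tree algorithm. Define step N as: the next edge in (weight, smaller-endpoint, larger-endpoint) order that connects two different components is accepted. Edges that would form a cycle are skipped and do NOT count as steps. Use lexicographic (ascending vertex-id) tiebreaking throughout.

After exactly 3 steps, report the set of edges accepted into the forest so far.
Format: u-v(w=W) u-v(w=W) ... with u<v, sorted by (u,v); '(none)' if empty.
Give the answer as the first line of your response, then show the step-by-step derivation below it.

0-3(w=5) 0-4(w=7) 1-2(w=5)

step 1: add edge 0-3 (w=5); MST = {0-3(w=5)}
step 2: add edge 1-2 (w=5); MST = {0-3(w=5) 1-2(w=5)}
step 3: add edge 0-4 (w=7); MST = {0-3(w=5) 0-4(w=7) 1-2(w=5)}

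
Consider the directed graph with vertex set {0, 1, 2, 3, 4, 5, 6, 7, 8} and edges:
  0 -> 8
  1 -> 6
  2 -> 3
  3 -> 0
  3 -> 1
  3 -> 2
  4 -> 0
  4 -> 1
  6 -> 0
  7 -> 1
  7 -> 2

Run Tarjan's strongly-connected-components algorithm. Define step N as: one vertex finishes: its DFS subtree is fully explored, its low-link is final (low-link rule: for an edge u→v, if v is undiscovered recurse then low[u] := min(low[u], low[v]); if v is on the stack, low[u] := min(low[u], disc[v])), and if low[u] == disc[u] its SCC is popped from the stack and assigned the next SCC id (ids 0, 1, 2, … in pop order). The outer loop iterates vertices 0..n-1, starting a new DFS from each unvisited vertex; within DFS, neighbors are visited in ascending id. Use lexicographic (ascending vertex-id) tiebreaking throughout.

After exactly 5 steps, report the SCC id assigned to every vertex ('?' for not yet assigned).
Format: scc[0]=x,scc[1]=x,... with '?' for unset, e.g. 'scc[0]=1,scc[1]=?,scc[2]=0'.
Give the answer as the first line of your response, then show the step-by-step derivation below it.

scc[0]=1,scc[1]=3,scc[2]=?,scc[3]=?,scc[4]=?,scc[5]=?,scc[6]=2,scc[7]=?,scc[8]=0

step 1: low=(low[0]=0,low[1]=?,low[2]=?,low[3]=?,low[4]=?,low[5]=?,low[6]=?,low[7]=?,low[8]=1); scc=(scc[0]=?,scc[1]=?,scc[2]=?,scc[3]=?,scc[4]=?,scc[5]=?,scc[6]=?,scc[7]=?,scc[8]=0)
step 2: low=(low[0]=0,low[1]=?,low[2]=?,low[3]=?,low[4]=?,low[5]=?,low[6]=?,low[7]=?,low[8]=1); scc=(scc[0]=1,scc[1]=?,scc[2]=?,scc[3]=?,scc[4]=?,scc[5]=?,scc[6]=?,scc[7]=?,scc[8]=0)
step 3: low=(low[0]=0,low[1]=2,low[2]=?,low[3]=?,low[4]=?,low[5]=?,low[6]=3,low[7]=?,low[8]=1); scc=(scc[0]=1,scc[1]=?,scc[2]=?,scc[3]=?,scc[4]=?,scc[5]=?,scc[6]=2,scc[7]=?,scc[8]=0)
step 4: low=(low[0]=0,low[1]=2,low[2]=?,low[3]=?,low[4]=?,low[5]=?,low[6]=3,low[7]=?,low[8]=1); scc=(scc[0]=1,scc[1]=3,scc[2]=?,scc[3]=?,scc[4]=?,scc[5]=?,scc[6]=2,scc[7]=?,scc[8]=0)
step 5: low=(low[0]=0,low[1]=2,low[2]=4,low[3]=4,low[4]=?,low[5]=?,low[6]=3,low[7]=?,low[8]=1); scc=(scc[0]=1,scc[1]=3,scc[2]=?,scc[3]=?,scc[4]=?,scc[5]=?,scc[6]=2,scc[7]=?,scc[8]=0)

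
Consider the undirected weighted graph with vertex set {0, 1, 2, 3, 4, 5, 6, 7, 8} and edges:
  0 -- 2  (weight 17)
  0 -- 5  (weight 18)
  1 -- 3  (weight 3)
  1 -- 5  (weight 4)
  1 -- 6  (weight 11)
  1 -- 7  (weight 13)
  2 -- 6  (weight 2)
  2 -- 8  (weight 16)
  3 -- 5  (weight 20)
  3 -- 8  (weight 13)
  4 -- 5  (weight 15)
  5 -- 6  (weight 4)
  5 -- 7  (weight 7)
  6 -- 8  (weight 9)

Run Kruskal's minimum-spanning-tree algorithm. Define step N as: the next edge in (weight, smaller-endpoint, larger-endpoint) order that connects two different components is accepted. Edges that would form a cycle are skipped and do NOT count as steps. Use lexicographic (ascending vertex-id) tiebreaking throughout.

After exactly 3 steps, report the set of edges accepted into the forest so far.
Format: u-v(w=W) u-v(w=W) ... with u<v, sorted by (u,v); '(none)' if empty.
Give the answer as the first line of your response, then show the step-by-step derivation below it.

1-3(w=3) 1-5(w=4) 2-6(w=2)

step 1: add edge 2-6 (w=2); MST = {2-6(w=2)}
step 2: add edge 1-3 (w=3); MST = {1-3(w=3) 2-6(w=2)}
step 3: add edge 1-5 (w=4); MST = {1-3(w=3) 1-5(w=4) 2-6(w=2)}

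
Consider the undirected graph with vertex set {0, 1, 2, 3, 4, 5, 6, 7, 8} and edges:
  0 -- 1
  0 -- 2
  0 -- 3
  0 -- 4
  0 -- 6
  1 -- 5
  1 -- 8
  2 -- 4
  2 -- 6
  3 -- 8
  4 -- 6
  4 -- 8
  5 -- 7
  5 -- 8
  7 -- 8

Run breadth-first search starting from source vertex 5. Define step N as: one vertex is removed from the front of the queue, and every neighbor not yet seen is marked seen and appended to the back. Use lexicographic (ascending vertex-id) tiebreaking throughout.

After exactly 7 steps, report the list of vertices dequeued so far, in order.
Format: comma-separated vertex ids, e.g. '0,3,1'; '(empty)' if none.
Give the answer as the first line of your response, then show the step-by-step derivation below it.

5,1,7,8,0,3,4

step 1: dequeue 5; queue=[1,7,8]; order=5
step 2: dequeue 1; queue=[7,8,0]; order=5,1
step 3: dequeue 7; queue=[8,0]; order=5,1,7
step 4: dequeue 8; queue=[0,3,4]; order=5,1,7,8
step 5: dequeue 0; queue=[3,4,2,6]; order=5,1,7,8,0
step 6: dequeue 3; queue=[4,2,6]; order=5,1,7,8,0,3
step 7: dequeue 4; queue=[2,6]; order=5,1,7,8,0,3,4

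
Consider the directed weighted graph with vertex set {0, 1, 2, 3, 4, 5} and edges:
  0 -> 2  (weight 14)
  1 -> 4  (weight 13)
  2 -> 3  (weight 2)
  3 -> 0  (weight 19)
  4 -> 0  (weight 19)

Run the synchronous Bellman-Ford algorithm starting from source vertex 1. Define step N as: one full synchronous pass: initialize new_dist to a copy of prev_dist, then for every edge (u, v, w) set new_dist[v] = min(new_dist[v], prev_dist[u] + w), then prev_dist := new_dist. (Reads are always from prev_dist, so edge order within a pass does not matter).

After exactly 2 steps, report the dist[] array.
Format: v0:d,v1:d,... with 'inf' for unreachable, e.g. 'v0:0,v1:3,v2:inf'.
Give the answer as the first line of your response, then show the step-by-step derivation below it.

v0:32,v1:0,v2:inf,v3:inf,v4:13,v5:inf

step 1: dist = v0:inf,v1:0,v2:inf,v3:inf,v4:13,v5:inf
step 2: dist = v0:32,v1:0,v2:inf,v3:inf,v4:13,v5:inf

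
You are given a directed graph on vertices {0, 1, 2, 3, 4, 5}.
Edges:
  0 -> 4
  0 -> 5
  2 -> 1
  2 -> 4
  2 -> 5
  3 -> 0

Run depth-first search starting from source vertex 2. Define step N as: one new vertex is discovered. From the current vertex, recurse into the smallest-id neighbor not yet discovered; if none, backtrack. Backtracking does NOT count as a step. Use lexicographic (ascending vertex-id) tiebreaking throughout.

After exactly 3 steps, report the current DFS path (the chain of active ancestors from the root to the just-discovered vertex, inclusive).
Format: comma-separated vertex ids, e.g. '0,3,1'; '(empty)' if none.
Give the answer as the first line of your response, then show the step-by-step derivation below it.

2,4

step 1: discover 2; path=2; order=2
step 2: discover 1; path=2>1; order=2,1
step 3: discover 4; path=2>4; order=2,1,4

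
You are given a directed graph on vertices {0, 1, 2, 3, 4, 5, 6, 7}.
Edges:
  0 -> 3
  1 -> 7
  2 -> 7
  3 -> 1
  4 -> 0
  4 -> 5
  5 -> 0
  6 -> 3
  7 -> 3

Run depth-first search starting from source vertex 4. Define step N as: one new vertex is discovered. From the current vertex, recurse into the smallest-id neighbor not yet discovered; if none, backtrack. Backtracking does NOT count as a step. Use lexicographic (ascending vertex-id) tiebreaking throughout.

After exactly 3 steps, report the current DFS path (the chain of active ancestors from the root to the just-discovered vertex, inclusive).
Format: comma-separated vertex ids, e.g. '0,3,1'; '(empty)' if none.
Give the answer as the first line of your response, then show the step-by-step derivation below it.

4,0,3

step 1: discover 4; path=4; order=4
step 2: discover 0; path=4>0; order=4,0
step 3: discover 3; path=4>0>3; order=4,0,3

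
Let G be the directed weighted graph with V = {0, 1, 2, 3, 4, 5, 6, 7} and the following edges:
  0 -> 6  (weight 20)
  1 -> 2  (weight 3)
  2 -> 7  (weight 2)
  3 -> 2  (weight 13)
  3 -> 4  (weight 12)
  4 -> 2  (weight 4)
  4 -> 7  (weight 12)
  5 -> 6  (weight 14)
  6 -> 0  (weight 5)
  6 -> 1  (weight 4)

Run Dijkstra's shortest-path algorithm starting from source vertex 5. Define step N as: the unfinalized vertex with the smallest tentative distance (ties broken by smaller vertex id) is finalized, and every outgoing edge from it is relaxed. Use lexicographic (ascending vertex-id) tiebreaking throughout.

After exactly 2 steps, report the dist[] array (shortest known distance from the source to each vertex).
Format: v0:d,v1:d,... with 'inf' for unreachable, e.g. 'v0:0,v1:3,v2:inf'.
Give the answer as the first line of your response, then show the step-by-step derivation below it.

v0:19,v1:18,v2:inf,v3:inf,v4:inf,v5:0,v6:14,v7:inf

step 1: dist = v0:inf,v1:inf,v2:inf,v3:inf,v4:inf,v5:0,v6:14,v7:inf
step 2: dist = v0:19,v1:18,v2:inf,v3:inf,v4:inf,v5:0,v6:14,v7:inf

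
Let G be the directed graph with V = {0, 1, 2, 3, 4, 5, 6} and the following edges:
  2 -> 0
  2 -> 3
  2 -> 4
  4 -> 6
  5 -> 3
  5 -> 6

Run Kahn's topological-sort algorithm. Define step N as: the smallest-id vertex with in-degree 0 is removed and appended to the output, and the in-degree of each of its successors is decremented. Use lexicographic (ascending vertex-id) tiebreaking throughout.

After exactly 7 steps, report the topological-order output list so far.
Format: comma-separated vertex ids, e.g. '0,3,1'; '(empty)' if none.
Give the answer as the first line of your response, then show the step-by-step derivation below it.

1,2,0,4,5,3,6

step 1: output 1; order=[1]; indeg=(1,0,0,2,1,0,2)
step 2: output 2; order=[1,2]; indeg=(0,0,0,1,0,0,2)
step 3: output 0; order=[1,2,0]; indeg=(0,0,0,1,0,0,2)
step 4: output 4; order=[1,2,0,4]; indeg=(0,0,0,1,0,0,1)
step 5: output 5; order=[1,2,0,4,5]; indeg=(0,0,0,0,0,0,0)
step 6: output 3; order=[1,2,0,4,5,3]; indeg=(0,0,0,0,0,0,0)
step 7: output 6; order=[1,2,0,4,5,3,6]; indeg=(0,0,0,0,0,0,0)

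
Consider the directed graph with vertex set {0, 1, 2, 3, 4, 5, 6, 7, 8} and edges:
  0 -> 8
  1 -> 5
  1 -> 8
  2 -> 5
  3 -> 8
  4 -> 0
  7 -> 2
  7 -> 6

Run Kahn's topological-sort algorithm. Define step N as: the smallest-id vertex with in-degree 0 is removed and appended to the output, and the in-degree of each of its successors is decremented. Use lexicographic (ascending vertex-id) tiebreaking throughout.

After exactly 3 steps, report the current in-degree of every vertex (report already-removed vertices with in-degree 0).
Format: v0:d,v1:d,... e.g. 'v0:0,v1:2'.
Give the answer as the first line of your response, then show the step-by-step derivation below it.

v0:0,v1:0,v2:1,v3:0,v4:0,v5:1,v6:1,v7:0,v8:1

step 1: output 1; order=[1]; indeg=(1,0,1,0,0,1,1,0,2)
step 2: output 3; order=[1,3]; indeg=(1,0,1,0,0,1,1,0,1)
step 3: output 4; order=[1,3,4]; indeg=(0,0,1,0,0,1,1,0,1)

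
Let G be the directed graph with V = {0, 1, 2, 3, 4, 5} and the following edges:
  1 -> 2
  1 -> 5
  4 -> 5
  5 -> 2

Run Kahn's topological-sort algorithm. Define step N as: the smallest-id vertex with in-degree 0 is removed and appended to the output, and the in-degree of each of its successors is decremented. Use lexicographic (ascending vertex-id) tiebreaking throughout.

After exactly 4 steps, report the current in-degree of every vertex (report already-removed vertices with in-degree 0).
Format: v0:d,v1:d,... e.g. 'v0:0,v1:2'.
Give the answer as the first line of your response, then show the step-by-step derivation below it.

v0:0,v1:0,v2:1,v3:0,v4:0,v5:0

step 1: output 0; order=[0]; indeg=(0,0,2,0,0,2)
step 2: output 1; order=[0,1]; indeg=(0,0,1,0,0,1)
step 3: output 3; order=[0,1,3]; indeg=(0,0,1,0,0,1)
step 4: output 4; order=[0,1,3,4]; indeg=(0,0,1,0,0,0)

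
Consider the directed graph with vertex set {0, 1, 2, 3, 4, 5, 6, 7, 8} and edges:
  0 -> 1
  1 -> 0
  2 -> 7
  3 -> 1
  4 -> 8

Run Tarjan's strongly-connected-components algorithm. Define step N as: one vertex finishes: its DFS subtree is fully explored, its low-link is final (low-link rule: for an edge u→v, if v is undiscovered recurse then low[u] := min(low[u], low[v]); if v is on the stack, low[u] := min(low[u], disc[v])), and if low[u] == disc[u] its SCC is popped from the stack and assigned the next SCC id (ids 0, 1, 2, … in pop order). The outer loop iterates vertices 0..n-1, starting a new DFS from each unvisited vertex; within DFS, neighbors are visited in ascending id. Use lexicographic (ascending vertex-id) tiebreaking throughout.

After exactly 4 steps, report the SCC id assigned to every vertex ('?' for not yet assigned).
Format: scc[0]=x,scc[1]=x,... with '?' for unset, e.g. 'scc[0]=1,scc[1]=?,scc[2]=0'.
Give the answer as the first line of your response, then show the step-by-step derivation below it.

scc[0]=0,scc[1]=0,scc[2]=2,scc[3]=?,scc[4]=?,scc[5]=?,scc[6]=?,scc[7]=1,scc[8]=?

step 1: low=(low[0]=0,low[1]=0,low[2]=?,low[3]=?,low[4]=?,low[5]=?,low[6]=?,low[7]=?,low[8]=?); scc=(scc[0]=?,scc[1]=?,scc[2]=?,scc[3]=?,scc[4]=?,scc[5]=?,scc[6]=?,scc[7]=?,scc[8]=?)
step 2: low=(low[0]=0,low[1]=0,low[2]=?,low[3]=?,low[4]=?,low[5]=?,low[6]=?,low[7]=?,low[8]=?); scc=(scc[0]=0,scc[1]=0,scc[2]=?,scc[3]=?,scc[4]=?,scc[5]=?,scc[6]=?,scc[7]=?,scc[8]=?)
step 3: low=(low[0]=0,low[1]=0,low[2]=2,low[3]=?,low[4]=?,low[5]=?,low[6]=?,low[7]=3,low[8]=?); scc=(scc[0]=0,scc[1]=0,scc[2]=?,scc[3]=?,scc[4]=?,scc[5]=?,scc[6]=?,scc[7]=1,scc[8]=?)
step 4: low=(low[0]=0,low[1]=0,low[2]=2,low[3]=?,low[4]=?,low[5]=?,low[6]=?,low[7]=3,low[8]=?); scc=(scc[0]=0,scc[1]=0,scc[2]=2,scc[3]=?,scc[4]=?,scc[5]=?,scc[6]=?,scc[7]=1,scc[8]=?)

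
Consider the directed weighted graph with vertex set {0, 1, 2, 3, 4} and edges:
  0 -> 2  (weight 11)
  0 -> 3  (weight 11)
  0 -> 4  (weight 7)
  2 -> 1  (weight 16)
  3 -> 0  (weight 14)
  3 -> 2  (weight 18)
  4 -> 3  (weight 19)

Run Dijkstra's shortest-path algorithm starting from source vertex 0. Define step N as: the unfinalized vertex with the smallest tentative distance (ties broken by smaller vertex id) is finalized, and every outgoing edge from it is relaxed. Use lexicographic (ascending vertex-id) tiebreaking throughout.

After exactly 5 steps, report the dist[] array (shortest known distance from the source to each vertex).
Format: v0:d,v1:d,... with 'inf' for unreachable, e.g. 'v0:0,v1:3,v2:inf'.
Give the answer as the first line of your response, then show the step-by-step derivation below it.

v0:0,v1:27,v2:11,v3:11,v4:7

step 1: dist = v0:0,v1:inf,v2:11,v3:11,v4:7
step 2: dist = v0:0,v1:inf,v2:11,v3:11,v4:7
step 3: dist = v0:0,v1:27,v2:11,v3:11,v4:7
step 4: dist = v0:0,v1:27,v2:11,v3:11,v4:7
step 5: dist = v0:0,v1:27,v2:11,v3:11,v4:7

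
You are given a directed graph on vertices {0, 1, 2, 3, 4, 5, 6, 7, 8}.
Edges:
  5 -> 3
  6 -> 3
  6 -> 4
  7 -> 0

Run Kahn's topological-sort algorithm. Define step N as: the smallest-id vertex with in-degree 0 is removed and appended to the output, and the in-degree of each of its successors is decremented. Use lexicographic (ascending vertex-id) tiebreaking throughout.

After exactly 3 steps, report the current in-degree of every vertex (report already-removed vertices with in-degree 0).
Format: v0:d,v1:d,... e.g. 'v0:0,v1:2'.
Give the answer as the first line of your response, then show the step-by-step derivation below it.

v0:1,v1:0,v2:0,v3:1,v4:1,v5:0,v6:0,v7:0,v8:0

step 1: output 1; order=[1]; indeg=(1,0,0,2,1,0,0,0,0)
step 2: output 2; order=[1,2]; indeg=(1,0,0,2,1,0,0,0,0)
step 3: output 5; order=[1,2,5]; indeg=(1,0,0,1,1,0,0,0,0)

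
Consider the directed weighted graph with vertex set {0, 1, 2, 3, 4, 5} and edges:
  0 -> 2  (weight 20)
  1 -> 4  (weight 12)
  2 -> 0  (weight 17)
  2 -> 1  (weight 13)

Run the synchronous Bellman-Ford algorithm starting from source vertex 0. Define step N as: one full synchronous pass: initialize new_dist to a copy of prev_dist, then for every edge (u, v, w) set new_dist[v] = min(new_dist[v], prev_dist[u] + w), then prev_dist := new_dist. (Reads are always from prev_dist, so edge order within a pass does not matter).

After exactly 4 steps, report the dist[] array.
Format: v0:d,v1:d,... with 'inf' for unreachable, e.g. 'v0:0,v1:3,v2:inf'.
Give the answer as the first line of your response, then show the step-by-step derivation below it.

v0:0,v1:33,v2:20,v3:inf,v4:45,v5:inf

step 1: dist = v0:0,v1:inf,v2:20,v3:inf,v4:inf,v5:inf
step 2: dist = v0:0,v1:33,v2:20,v3:inf,v4:inf,v5:inf
step 3: dist = v0:0,v1:33,v2:20,v3:inf,v4:45,v5:inf
step 4: dist = v0:0,v1:33,v2:20,v3:inf,v4:45,v5:inf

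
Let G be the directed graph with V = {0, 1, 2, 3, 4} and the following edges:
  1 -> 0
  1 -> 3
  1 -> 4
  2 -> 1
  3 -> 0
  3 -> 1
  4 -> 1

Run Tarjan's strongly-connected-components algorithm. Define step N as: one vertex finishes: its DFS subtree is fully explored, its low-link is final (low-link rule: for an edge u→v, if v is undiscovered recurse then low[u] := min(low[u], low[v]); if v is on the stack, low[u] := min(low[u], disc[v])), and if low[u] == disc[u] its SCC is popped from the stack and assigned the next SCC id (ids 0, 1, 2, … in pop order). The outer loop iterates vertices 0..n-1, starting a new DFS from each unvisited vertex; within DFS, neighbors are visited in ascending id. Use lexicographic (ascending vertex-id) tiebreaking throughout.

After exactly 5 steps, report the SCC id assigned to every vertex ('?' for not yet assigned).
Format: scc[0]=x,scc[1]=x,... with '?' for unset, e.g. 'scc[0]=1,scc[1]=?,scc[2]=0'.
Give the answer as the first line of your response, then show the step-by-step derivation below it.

scc[0]=0,scc[1]=1,scc[2]=2,scc[3]=1,scc[4]=1

step 1: low=(low[0]=0,low[1]=?,low[2]=?,low[3]=?,low[4]=?); scc=(scc[0]=0,scc[1]=?,scc[2]=?,scc[3]=?,scc[4]=?)
step 2: low=(low[0]=0,low[1]=1,low[2]=?,low[3]=1,low[4]=?); scc=(scc[0]=0,scc[1]=?,scc[2]=?,scc[3]=?,scc[4]=?)
step 3: low=(low[0]=0,low[1]=1,low[2]=?,low[3]=1,low[4]=1); scc=(scc[0]=0,scc[1]=?,scc[2]=?,scc[3]=?,scc[4]=?)
step 4: low=(low[0]=0,low[1]=1,low[2]=?,low[3]=1,low[4]=1); scc=(scc[0]=0,scc[1]=1,scc[2]=?,scc[3]=1,scc[4]=1)
step 5: low=(low[0]=0,low[1]=1,low[2]=4,low[3]=1,low[4]=1); scc=(scc[0]=0,scc[1]=1,scc[2]=2,scc[3]=1,scc[4]=1)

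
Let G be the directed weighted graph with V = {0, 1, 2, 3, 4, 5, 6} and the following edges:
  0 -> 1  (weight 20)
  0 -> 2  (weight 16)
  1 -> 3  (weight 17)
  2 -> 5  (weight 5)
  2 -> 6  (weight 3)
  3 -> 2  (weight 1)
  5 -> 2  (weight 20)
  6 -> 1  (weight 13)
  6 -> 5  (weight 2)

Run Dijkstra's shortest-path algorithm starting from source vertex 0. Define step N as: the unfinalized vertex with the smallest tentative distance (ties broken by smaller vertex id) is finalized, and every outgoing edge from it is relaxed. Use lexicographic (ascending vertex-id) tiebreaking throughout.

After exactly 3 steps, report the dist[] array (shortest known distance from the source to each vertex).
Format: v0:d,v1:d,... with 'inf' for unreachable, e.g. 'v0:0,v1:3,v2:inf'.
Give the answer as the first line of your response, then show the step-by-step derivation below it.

v0:0,v1:20,v2:16,v3:inf,v4:inf,v5:21,v6:19

step 1: dist = v0:0,v1:20,v2:16,v3:inf,v4:inf,v5:inf,v6:inf
step 2: dist = v0:0,v1:20,v2:16,v3:inf,v4:inf,v5:21,v6:19
step 3: dist = v0:0,v1:20,v2:16,v3:inf,v4:inf,v5:21,v6:19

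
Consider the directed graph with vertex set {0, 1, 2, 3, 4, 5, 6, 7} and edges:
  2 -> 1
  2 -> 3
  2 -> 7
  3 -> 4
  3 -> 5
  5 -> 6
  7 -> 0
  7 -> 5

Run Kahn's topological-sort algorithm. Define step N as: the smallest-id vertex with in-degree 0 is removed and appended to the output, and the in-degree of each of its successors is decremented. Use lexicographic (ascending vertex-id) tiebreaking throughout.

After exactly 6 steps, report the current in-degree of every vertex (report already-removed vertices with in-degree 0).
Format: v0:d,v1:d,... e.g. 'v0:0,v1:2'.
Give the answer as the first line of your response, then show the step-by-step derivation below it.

v0:0,v1:0,v2:0,v3:0,v4:0,v5:0,v6:1,v7:0

step 1: output 2; order=[2]; indeg=(1,0,0,0,1,2,1,0)
step 2: output 1; order=[2,1]; indeg=(1,0,0,0,1,2,1,0)
step 3: output 3; order=[2,1,3]; indeg=(1,0,0,0,0,1,1,0)
step 4: output 4; order=[2,1,3,4]; indeg=(1,0,0,0,0,1,1,0)
step 5: output 7; order=[2,1,3,4,7]; indeg=(0,0,0,0,0,0,1,0)
step 6: output 0; order=[2,1,3,4,7,0]; indeg=(0,0,0,0,0,0,1,0)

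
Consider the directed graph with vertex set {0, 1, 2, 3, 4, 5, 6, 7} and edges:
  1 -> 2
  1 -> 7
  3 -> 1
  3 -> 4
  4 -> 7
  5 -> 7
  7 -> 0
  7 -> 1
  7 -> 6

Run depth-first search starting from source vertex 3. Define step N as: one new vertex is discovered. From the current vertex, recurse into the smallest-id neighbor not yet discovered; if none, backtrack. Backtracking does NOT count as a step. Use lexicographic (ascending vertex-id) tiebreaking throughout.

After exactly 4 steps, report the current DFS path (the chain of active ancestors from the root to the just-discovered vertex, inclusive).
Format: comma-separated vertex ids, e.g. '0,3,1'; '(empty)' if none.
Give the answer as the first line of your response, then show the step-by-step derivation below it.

3,1,7

step 1: discover 3; path=3; order=3
step 2: discover 1; path=3>1; order=3,1
step 3: discover 2; path=3>1>2; order=3,1,2
step 4: discover 7; path=3>1>7; order=3,1,2,7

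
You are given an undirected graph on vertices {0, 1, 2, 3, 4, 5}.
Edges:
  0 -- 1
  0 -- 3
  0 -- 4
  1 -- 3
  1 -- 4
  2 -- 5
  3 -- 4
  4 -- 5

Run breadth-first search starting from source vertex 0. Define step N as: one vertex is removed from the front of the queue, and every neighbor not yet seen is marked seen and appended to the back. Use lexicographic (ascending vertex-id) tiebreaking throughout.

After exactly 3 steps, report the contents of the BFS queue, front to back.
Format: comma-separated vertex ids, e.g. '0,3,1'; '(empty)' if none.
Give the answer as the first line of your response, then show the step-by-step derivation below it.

4

step 1: dequeue 0; queue=[1,3,4]; order=0
step 2: dequeue 1; queue=[3,4]; order=0,1
step 3: dequeue 3; queue=[4]; order=0,1,3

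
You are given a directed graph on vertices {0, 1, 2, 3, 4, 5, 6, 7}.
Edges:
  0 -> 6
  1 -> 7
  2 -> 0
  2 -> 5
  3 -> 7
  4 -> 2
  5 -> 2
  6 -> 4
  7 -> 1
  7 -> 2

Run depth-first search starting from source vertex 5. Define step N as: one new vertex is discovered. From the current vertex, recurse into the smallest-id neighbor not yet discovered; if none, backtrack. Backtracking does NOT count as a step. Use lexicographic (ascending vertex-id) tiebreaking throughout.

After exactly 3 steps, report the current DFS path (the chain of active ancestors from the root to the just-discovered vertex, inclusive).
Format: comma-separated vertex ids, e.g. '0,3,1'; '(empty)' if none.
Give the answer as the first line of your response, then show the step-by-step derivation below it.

5,2,0

step 1: discover 5; path=5; order=5
step 2: discover 2; path=5>2; order=5,2
step 3: discover 0; path=5>2>0; order=5,2,0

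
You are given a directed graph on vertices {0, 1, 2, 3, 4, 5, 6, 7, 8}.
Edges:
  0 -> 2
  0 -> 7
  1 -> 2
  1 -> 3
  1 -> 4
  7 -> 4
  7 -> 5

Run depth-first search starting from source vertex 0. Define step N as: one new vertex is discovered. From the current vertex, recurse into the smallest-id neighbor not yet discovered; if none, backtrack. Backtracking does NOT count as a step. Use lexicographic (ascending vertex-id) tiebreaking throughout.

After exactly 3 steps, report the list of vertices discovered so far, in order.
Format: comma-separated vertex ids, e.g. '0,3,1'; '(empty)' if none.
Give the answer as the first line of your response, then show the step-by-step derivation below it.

0,2,7

step 1: discover 0; path=0; order=0
step 2: discover 2; path=0>2; order=0,2
step 3: discover 7; path=0>7; order=0,2,7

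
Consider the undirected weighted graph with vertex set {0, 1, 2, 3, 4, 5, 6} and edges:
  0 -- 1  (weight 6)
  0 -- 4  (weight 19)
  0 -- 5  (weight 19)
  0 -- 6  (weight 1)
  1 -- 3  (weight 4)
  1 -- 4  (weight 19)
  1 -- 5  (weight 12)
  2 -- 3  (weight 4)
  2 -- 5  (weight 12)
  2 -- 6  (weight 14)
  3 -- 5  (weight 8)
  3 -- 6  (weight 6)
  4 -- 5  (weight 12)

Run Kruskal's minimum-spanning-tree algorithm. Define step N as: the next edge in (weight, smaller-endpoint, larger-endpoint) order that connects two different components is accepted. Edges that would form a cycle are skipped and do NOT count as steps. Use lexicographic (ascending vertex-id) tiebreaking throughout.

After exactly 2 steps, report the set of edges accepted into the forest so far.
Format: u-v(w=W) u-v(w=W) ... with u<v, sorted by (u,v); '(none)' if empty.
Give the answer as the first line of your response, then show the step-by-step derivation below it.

0-6(w=1) 1-3(w=4)

step 1: add edge 0-6 (w=1); MST = {0-6(w=1)}
step 2: add edge 1-3 (w=4); MST = {0-6(w=1) 1-3(w=4)}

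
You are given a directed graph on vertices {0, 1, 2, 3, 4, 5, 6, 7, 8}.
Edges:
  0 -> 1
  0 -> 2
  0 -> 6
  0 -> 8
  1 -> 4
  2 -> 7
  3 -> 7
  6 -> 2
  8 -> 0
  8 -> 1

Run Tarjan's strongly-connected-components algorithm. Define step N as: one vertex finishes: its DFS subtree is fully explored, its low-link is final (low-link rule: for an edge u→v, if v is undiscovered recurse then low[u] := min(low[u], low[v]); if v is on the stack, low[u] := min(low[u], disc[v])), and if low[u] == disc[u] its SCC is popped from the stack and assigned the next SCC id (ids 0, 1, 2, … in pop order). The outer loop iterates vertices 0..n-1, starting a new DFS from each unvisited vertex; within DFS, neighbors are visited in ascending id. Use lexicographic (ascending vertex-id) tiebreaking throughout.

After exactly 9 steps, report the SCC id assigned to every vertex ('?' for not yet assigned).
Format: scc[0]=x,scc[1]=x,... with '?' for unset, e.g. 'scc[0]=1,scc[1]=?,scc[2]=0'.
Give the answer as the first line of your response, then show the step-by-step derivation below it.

scc[0]=5,scc[1]=1,scc[2]=3,scc[3]=6,scc[4]=0,scc[5]=7,scc[6]=4,scc[7]=2,scc[8]=5

step 1: low=(low[0]=0,low[1]=1,low[2]=?,low[3]=?,low[4]=2,low[5]=?,low[6]=?,low[7]=?,low[8]=?); scc=(scc[0]=?,scc[1]=?,scc[2]=?,scc[3]=?,scc[4]=0,scc[5]=?,scc[6]=?,scc[7]=?,scc[8]=?)
step 2: low=(low[0]=0,low[1]=1,low[2]=?,low[3]=?,low[4]=2,low[5]=?,low[6]=?,low[7]=?,low[8]=?); scc=(scc[0]=?,scc[1]=1,scc[2]=?,scc[3]=?,scc[4]=0,scc[5]=?,scc[6]=?,scc[7]=?,scc[8]=?)
step 3: low=(low[0]=0,low[1]=1,low[2]=3,low[3]=?,low[4]=2,low[5]=?,low[6]=?,low[7]=4,low[8]=?); scc=(scc[0]=?,scc[1]=1,scc[2]=?,scc[3]=?,scc[4]=0,scc[5]=?,scc[6]=?,scc[7]=2,scc[8]=?)
step 4: low=(low[0]=0,low[1]=1,low[2]=3,low[3]=?,low[4]=2,low[5]=?,low[6]=?,low[7]=4,low[8]=?); scc=(scc[0]=?,scc[1]=1,scc[2]=3,scc[3]=?,scc[4]=0,scc[5]=?,scc[6]=?,scc[7]=2,scc[8]=?)
step 5: low=(low[0]=0,low[1]=1,low[2]=3,low[3]=?,low[4]=2,low[5]=?,low[6]=5,low[7]=4,low[8]=?); scc=(scc[0]=?,scc[1]=1,scc[2]=3,scc[3]=?,scc[4]=0,scc[5]=?,scc[6]=4,scc[7]=2,scc[8]=?)
step 6: low=(low[0]=0,low[1]=1,low[2]=3,low[3]=?,low[4]=2,low[5]=?,low[6]=5,low[7]=4,low[8]=0); scc=(scc[0]=?,scc[1]=1,scc[2]=3,scc[3]=?,scc[4]=0,scc[5]=?,scc[6]=4,scc[7]=2,scc[8]=?)
step 7: low=(low[0]=0,low[1]=1,low[2]=3,low[3]=?,low[4]=2,low[5]=?,low[6]=5,low[7]=4,low[8]=0); scc=(scc[0]=5,scc[1]=1,scc[2]=3,scc[3]=?,scc[4]=0,scc[5]=?,scc[6]=4,scc[7]=2,scc[8]=5)
step 8: low=(low[0]=0,low[1]=1,low[2]=3,low[3]=7,low[4]=2,low[5]=?,low[6]=5,low[7]=4,low[8]=0); scc=(scc[0]=5,scc[1]=1,scc[2]=3,scc[3]=6,scc[4]=0,scc[5]=?,scc[6]=4,scc[7]=2,scc[8]=5)
step 9: low=(low[0]=0,low[1]=1,low[2]=3,low[3]=7,low[4]=2,low[5]=8,low[6]=5,low[7]=4,low[8]=0); scc=(scc[0]=5,scc[1]=1,scc[2]=3,scc[3]=6,scc[4]=0,scc[5]=7,scc[6]=4,scc[7]=2,scc[8]=5)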